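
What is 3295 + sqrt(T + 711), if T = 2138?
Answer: 3295 + sqrt(2849) ≈ 3348.4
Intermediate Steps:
3295 + sqrt(T + 711) = 3295 + sqrt(2138 + 711) = 3295 + sqrt(2849)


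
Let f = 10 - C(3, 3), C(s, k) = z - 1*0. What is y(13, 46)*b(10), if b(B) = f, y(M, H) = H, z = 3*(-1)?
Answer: 598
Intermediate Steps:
z = -3
C(s, k) = -3 (C(s, k) = -3 - 1*0 = -3 + 0 = -3)
f = 13 (f = 10 - 1*(-3) = 10 + 3 = 13)
b(B) = 13
y(13, 46)*b(10) = 46*13 = 598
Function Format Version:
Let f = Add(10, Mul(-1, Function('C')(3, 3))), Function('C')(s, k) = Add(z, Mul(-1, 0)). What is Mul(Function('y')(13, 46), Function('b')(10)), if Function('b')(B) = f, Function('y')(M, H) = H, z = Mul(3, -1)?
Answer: 598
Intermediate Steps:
z = -3
Function('C')(s, k) = -3 (Function('C')(s, k) = Add(-3, Mul(-1, 0)) = Add(-3, 0) = -3)
f = 13 (f = Add(10, Mul(-1, -3)) = Add(10, 3) = 13)
Function('b')(B) = 13
Mul(Function('y')(13, 46), Function('b')(10)) = Mul(46, 13) = 598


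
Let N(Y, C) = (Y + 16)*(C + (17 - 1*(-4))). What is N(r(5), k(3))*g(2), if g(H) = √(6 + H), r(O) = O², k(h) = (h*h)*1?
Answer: 2460*√2 ≈ 3479.0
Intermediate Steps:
k(h) = h² (k(h) = h²*1 = h²)
N(Y, C) = (16 + Y)*(21 + C) (N(Y, C) = (16 + Y)*(C + (17 + 4)) = (16 + Y)*(C + 21) = (16 + Y)*(21 + C))
N(r(5), k(3))*g(2) = (336 + 16*3² + 21*5² + 3²*5²)*√(6 + 2) = (336 + 16*9 + 21*25 + 9*25)*√8 = (336 + 144 + 525 + 225)*(2*√2) = 1230*(2*√2) = 2460*√2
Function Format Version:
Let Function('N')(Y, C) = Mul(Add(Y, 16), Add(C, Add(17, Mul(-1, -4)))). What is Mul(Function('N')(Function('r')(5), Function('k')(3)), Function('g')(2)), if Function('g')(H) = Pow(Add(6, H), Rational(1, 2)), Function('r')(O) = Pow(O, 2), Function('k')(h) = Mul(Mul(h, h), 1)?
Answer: Mul(2460, Pow(2, Rational(1, 2))) ≈ 3479.0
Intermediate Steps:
Function('k')(h) = Pow(h, 2) (Function('k')(h) = Mul(Pow(h, 2), 1) = Pow(h, 2))
Function('N')(Y, C) = Mul(Add(16, Y), Add(21, C)) (Function('N')(Y, C) = Mul(Add(16, Y), Add(C, Add(17, 4))) = Mul(Add(16, Y), Add(C, 21)) = Mul(Add(16, Y), Add(21, C)))
Mul(Function('N')(Function('r')(5), Function('k')(3)), Function('g')(2)) = Mul(Add(336, Mul(16, Pow(3, 2)), Mul(21, Pow(5, 2)), Mul(Pow(3, 2), Pow(5, 2))), Pow(Add(6, 2), Rational(1, 2))) = Mul(Add(336, Mul(16, 9), Mul(21, 25), Mul(9, 25)), Pow(8, Rational(1, 2))) = Mul(Add(336, 144, 525, 225), Mul(2, Pow(2, Rational(1, 2)))) = Mul(1230, Mul(2, Pow(2, Rational(1, 2)))) = Mul(2460, Pow(2, Rational(1, 2)))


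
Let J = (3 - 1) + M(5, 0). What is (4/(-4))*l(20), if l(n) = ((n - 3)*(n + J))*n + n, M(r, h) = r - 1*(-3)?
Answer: -10220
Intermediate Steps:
M(r, h) = 3 + r (M(r, h) = r + 3 = 3 + r)
J = 10 (J = (3 - 1) + (3 + 5) = 2 + 8 = 10)
l(n) = n + n*(-3 + n)*(10 + n) (l(n) = ((n - 3)*(n + 10))*n + n = ((-3 + n)*(10 + n))*n + n = n*(-3 + n)*(10 + n) + n = n + n*(-3 + n)*(10 + n))
(4/(-4))*l(20) = (4/(-4))*(20*(-29 + 20² + 7*20)) = (-¼*4)*(20*(-29 + 400 + 140)) = -20*511 = -1*10220 = -10220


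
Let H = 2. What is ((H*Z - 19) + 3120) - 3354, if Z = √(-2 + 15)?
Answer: -253 + 2*√13 ≈ -245.79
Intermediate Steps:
Z = √13 ≈ 3.6056
((H*Z - 19) + 3120) - 3354 = ((2*√13 - 19) + 3120) - 3354 = ((-19 + 2*√13) + 3120) - 3354 = (3101 + 2*√13) - 3354 = -253 + 2*√13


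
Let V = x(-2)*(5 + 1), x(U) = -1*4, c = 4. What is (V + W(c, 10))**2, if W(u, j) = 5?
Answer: 361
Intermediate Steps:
x(U) = -4
V = -24 (V = -4*(5 + 1) = -4*6 = -24)
(V + W(c, 10))**2 = (-24 + 5)**2 = (-19)**2 = 361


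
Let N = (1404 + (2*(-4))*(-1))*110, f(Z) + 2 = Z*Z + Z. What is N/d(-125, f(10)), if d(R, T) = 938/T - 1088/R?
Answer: 1048410000/117377 ≈ 8932.0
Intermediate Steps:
f(Z) = -2 + Z + Z**2 (f(Z) = -2 + (Z*Z + Z) = -2 + (Z**2 + Z) = -2 + (Z + Z**2) = -2 + Z + Z**2)
d(R, T) = -1088/R + 938/T
N = 155320 (N = (1404 - 8*(-1))*110 = (1404 + 8)*110 = 1412*110 = 155320)
N/d(-125, f(10)) = 155320/(-1088/(-125) + 938/(-2 + 10 + 10**2)) = 155320/(-1088*(-1/125) + 938/(-2 + 10 + 100)) = 155320/(1088/125 + 938/108) = 155320/(1088/125 + 938*(1/108)) = 155320/(1088/125 + 469/54) = 155320/(117377/6750) = 155320*(6750/117377) = 1048410000/117377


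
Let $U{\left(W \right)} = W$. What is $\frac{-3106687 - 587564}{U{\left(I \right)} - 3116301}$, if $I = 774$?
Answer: $\frac{1231417}{1038509} \approx 1.1858$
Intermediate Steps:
$\frac{-3106687 - 587564}{U{\left(I \right)} - 3116301} = \frac{-3106687 - 587564}{774 - 3116301} = - \frac{3694251}{-3115527} = \left(-3694251\right) \left(- \frac{1}{3115527}\right) = \frac{1231417}{1038509}$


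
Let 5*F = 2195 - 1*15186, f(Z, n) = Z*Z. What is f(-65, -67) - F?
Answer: 34116/5 ≈ 6823.2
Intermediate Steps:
f(Z, n) = Z²
F = -12991/5 (F = (2195 - 1*15186)/5 = (2195 - 15186)/5 = (⅕)*(-12991) = -12991/5 ≈ -2598.2)
f(-65, -67) - F = (-65)² - 1*(-12991/5) = 4225 + 12991/5 = 34116/5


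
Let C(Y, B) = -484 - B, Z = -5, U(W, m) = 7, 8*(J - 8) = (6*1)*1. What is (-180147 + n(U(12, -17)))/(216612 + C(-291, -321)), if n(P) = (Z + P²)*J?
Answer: -179762/216449 ≈ -0.83051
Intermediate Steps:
J = 35/4 (J = 8 + ((6*1)*1)/8 = 8 + (6*1)/8 = 8 + (⅛)*6 = 8 + ¾ = 35/4 ≈ 8.7500)
n(P) = -175/4 + 35*P²/4 (n(P) = (-5 + P²)*(35/4) = -175/4 + 35*P²/4)
(-180147 + n(U(12, -17)))/(216612 + C(-291, -321)) = (-180147 + (-175/4 + (35/4)*7²))/(216612 + (-484 - 1*(-321))) = (-180147 + (-175/4 + (35/4)*49))/(216612 + (-484 + 321)) = (-180147 + (-175/4 + 1715/4))/(216612 - 163) = (-180147 + 385)/216449 = -179762*1/216449 = -179762/216449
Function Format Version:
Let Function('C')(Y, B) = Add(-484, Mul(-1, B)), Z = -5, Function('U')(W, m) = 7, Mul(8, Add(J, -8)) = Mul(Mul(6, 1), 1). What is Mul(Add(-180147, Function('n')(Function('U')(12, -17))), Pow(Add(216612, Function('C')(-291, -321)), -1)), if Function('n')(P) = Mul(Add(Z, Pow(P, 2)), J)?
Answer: Rational(-179762, 216449) ≈ -0.83051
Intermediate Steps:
J = Rational(35, 4) (J = Add(8, Mul(Rational(1, 8), Mul(Mul(6, 1), 1))) = Add(8, Mul(Rational(1, 8), Mul(6, 1))) = Add(8, Mul(Rational(1, 8), 6)) = Add(8, Rational(3, 4)) = Rational(35, 4) ≈ 8.7500)
Function('n')(P) = Add(Rational(-175, 4), Mul(Rational(35, 4), Pow(P, 2))) (Function('n')(P) = Mul(Add(-5, Pow(P, 2)), Rational(35, 4)) = Add(Rational(-175, 4), Mul(Rational(35, 4), Pow(P, 2))))
Mul(Add(-180147, Function('n')(Function('U')(12, -17))), Pow(Add(216612, Function('C')(-291, -321)), -1)) = Mul(Add(-180147, Add(Rational(-175, 4), Mul(Rational(35, 4), Pow(7, 2)))), Pow(Add(216612, Add(-484, Mul(-1, -321))), -1)) = Mul(Add(-180147, Add(Rational(-175, 4), Mul(Rational(35, 4), 49))), Pow(Add(216612, Add(-484, 321)), -1)) = Mul(Add(-180147, Add(Rational(-175, 4), Rational(1715, 4))), Pow(Add(216612, -163), -1)) = Mul(Add(-180147, 385), Pow(216449, -1)) = Mul(-179762, Rational(1, 216449)) = Rational(-179762, 216449)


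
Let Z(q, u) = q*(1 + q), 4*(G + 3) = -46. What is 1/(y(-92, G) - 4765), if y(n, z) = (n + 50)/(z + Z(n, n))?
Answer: -16715/79647059 ≈ -0.00020986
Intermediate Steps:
G = -29/2 (G = -3 + (¼)*(-46) = -3 - 23/2 = -29/2 ≈ -14.500)
y(n, z) = (50 + n)/(z + n*(1 + n)) (y(n, z) = (n + 50)/(z + n*(1 + n)) = (50 + n)/(z + n*(1 + n)))
1/(y(-92, G) - 4765) = 1/((50 - 92)/(-29/2 - 92*(1 - 92)) - 4765) = 1/(-42/(-29/2 - 92*(-91)) - 4765) = 1/(-42/(-29/2 + 8372) - 4765) = 1/(-42/(16715/2) - 4765) = 1/((2/16715)*(-42) - 4765) = 1/(-84/16715 - 4765) = 1/(-79647059/16715) = -16715/79647059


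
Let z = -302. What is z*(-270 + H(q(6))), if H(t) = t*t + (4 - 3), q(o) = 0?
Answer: 81238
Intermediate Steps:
H(t) = 1 + t**2 (H(t) = t**2 + 1 = 1 + t**2)
z*(-270 + H(q(6))) = -302*(-270 + (1 + 0**2)) = -302*(-270 + (1 + 0)) = -302*(-270 + 1) = -302*(-269) = 81238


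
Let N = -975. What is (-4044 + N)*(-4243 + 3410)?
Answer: 4180827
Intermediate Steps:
(-4044 + N)*(-4243 + 3410) = (-4044 - 975)*(-4243 + 3410) = -5019*(-833) = 4180827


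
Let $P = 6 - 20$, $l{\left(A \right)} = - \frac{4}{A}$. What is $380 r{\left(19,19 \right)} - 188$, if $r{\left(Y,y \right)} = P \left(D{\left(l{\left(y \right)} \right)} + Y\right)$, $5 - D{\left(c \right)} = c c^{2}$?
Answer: $- \frac{46178268}{361} \approx -1.2792 \cdot 10^{5}$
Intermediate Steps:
$P = -14$ ($P = 6 - 20 = -14$)
$D{\left(c \right)} = 5 - c^{3}$ ($D{\left(c \right)} = 5 - c c^{2} = 5 - c^{3}$)
$r{\left(Y,y \right)} = -70 - \frac{896}{y^{3}} - 14 Y$ ($r{\left(Y,y \right)} = - 14 \left(\left(5 - \left(- \frac{4}{y}\right)^{3}\right) + Y\right) = - 14 \left(\left(5 - - \frac{64}{y^{3}}\right) + Y\right) = - 14 \left(\left(5 + \frac{64}{y^{3}}\right) + Y\right) = - 14 \left(5 + Y + \frac{64}{y^{3}}\right) = -70 - \frac{896}{y^{3}} - 14 Y$)
$380 r{\left(19,19 \right)} - 188 = 380 \left(-70 - \frac{896}{6859} - 266\right) - 188 = 380 \left(- \frac{2305520}{6859}\right) - 188 = - \frac{46110400}{361} - 188 = - \frac{46178268}{361}$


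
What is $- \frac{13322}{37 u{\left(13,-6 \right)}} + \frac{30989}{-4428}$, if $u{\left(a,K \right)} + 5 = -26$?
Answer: $\frac{23445433}{5078916} \approx 4.6162$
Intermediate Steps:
$u{\left(a,K \right)} = -31$ ($u{\left(a,K \right)} = -5 - 26 = -31$)
$- \frac{13322}{37 u{\left(13,-6 \right)}} + \frac{30989}{-4428} = - \frac{13322}{37 \left(-31\right)} + \frac{30989}{-4428} = - \frac{13322}{-1147} + 30989 \left(- \frac{1}{4428}\right) = \left(-13322\right) \left(- \frac{1}{1147}\right) - \frac{30989}{4428} = \frac{13322}{1147} - \frac{30989}{4428} = \frac{23445433}{5078916}$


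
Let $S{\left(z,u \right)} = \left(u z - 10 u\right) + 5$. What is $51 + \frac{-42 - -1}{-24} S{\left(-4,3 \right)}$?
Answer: $- \frac{293}{24} \approx -12.208$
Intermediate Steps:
$S{\left(z,u \right)} = 5 - 10 u + u z$ ($S{\left(z,u \right)} = \left(- 10 u + u z\right) + 5 = 5 - 10 u + u z$)
$51 + \frac{-42 - -1}{-24} S{\left(-4,3 \right)} = 51 + \frac{-42 - -1}{-24} \left(5 - 30 + 3 \left(-4\right)\right) = 51 + \left(-42 + 1\right) \left(- \frac{1}{24}\right) \left(5 - 30 - 12\right) = 51 + \left(-41\right) \left(- \frac{1}{24}\right) \left(-37\right) = 51 + \frac{41}{24} \left(-37\right) = 51 - \frac{1517}{24} = - \frac{293}{24}$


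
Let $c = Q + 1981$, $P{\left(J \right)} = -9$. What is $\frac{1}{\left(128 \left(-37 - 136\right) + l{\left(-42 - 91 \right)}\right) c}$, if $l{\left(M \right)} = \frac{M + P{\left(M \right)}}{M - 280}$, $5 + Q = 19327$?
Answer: $- \frac{413}{194822964990} \approx -2.1199 \cdot 10^{-9}$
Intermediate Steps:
$Q = 19322$ ($Q = -5 + 19327 = 19322$)
$l{\left(M \right)} = \frac{-9 + M}{-280 + M}$ ($l{\left(M \right)} = \frac{M - 9}{M - 280} = \frac{-9 + M}{-280 + M}$)
$c = 21303$ ($c = 19322 + 1981 = 21303$)
$\frac{1}{\left(128 \left(-37 - 136\right) + l{\left(-42 - 91 \right)}\right) c} = \frac{1}{\left(128 \left(-37 - 136\right) + \frac{-9 - 133}{-280 - 133}\right) 21303} = \frac{1}{128 \left(-173\right) + \frac{-9 - 133}{-280 - 133}} \cdot \frac{1}{21303} = \frac{1}{-22144 + \frac{-9 - 133}{-280 - 133}} \cdot \frac{1}{21303} = \frac{1}{-22144 + \frac{1}{-413} \left(-142\right)} \frac{1}{21303} = \frac{1}{-22144 - - \frac{142}{413}} \cdot \frac{1}{21303} = \frac{1}{-22144 + \frac{142}{413}} \cdot \frac{1}{21303} = \frac{1}{- \frac{9145330}{413}} \cdot \frac{1}{21303} = \left(- \frac{413}{9145330}\right) \frac{1}{21303} = - \frac{413}{194822964990}$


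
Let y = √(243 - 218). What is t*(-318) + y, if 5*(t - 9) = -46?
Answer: 343/5 ≈ 68.600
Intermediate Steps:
t = -⅕ (t = 9 + (⅕)*(-46) = 9 - 46/5 = -⅕ ≈ -0.20000)
y = 5 (y = √25 = 5)
t*(-318) + y = -⅕*(-318) + 5 = 318/5 + 5 = 343/5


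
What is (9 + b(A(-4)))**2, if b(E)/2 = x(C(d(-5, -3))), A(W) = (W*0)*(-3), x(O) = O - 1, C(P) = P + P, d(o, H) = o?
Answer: 169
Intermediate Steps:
C(P) = 2*P
x(O) = -1 + O
A(W) = 0 (A(W) = 0*(-3) = 0)
b(E) = -22 (b(E) = 2*(-1 + 2*(-5)) = 2*(-1 - 10) = 2*(-11) = -22)
(9 + b(A(-4)))**2 = (9 - 22)**2 = (-13)**2 = 169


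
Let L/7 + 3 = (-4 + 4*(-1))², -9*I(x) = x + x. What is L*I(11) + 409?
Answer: -5713/9 ≈ -634.78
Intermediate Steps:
I(x) = -2*x/9 (I(x) = -(x + x)/9 = -2*x/9)
L = 427 (L = -21 + 7*(-4 + 4*(-1))² = -21 + 7*(-4 - 4)² = -21 + 7*(-8)² = -21 + 7*64 = -21 + 448 = 427)
L*I(11) + 409 = 427*(-2/9*11) + 409 = 427*(-22/9) + 409 = -9394/9 + 409 = -5713/9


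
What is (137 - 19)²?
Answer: 13924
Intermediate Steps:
(137 - 19)² = 118² = 13924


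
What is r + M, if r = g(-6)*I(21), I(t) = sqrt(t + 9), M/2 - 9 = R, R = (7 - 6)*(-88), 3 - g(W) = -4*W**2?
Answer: -158 + 147*sqrt(30) ≈ 647.15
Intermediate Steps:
g(W) = 3 + 4*W**2 (g(W) = 3 - (-4)*W**2 = 3 + 4*W**2)
R = -88 (R = 1*(-88) = -88)
M = -158 (M = 18 + 2*(-88) = 18 - 176 = -158)
I(t) = sqrt(9 + t)
r = 147*sqrt(30) (r = (3 + 4*(-6)**2)*sqrt(9 + 21) = (3 + 4*36)*sqrt(30) = (3 + 144)*sqrt(30) = 147*sqrt(30) ≈ 805.15)
r + M = 147*sqrt(30) - 158 = -158 + 147*sqrt(30)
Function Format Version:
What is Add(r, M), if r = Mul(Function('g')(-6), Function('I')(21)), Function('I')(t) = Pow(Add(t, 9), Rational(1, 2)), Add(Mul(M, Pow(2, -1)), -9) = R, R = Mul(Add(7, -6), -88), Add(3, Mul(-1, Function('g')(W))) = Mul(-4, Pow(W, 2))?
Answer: Add(-158, Mul(147, Pow(30, Rational(1, 2)))) ≈ 647.15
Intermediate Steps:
Function('g')(W) = Add(3, Mul(4, Pow(W, 2))) (Function('g')(W) = Add(3, Mul(-1, Mul(-4, Pow(W, 2)))) = Add(3, Mul(4, Pow(W, 2))))
R = -88 (R = Mul(1, -88) = -88)
M = -158 (M = Add(18, Mul(2, -88)) = Add(18, -176) = -158)
Function('I')(t) = Pow(Add(9, t), Rational(1, 2))
r = Mul(147, Pow(30, Rational(1, 2))) (r = Mul(Add(3, Mul(4, Pow(-6, 2))), Pow(Add(9, 21), Rational(1, 2))) = Mul(Add(3, Mul(4, 36)), Pow(30, Rational(1, 2))) = Mul(Add(3, 144), Pow(30, Rational(1, 2))) = Mul(147, Pow(30, Rational(1, 2))) ≈ 805.15)
Add(r, M) = Add(Mul(147, Pow(30, Rational(1, 2))), -158) = Add(-158, Mul(147, Pow(30, Rational(1, 2))))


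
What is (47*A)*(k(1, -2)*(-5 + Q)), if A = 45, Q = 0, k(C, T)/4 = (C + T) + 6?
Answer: -211500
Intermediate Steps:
k(C, T) = 24 + 4*C + 4*T (k(C, T) = 4*((C + T) + 6) = 4*(6 + C + T) = 24 + 4*C + 4*T)
(47*A)*(k(1, -2)*(-5 + Q)) = (47*45)*((24 + 4*1 + 4*(-2))*(-5 + 0)) = 2115*((24 + 4 - 8)*(-5)) = 2115*(20*(-5)) = 2115*(-100) = -211500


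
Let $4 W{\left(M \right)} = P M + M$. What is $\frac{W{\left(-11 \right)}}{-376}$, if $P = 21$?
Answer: $\frac{121}{752} \approx 0.1609$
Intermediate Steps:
$W{\left(M \right)} = \frac{11 M}{2}$ ($W{\left(M \right)} = \frac{21 M + M}{4} = \frac{22 M}{4} = \frac{11 M}{2}$)
$\frac{W{\left(-11 \right)}}{-376} = \frac{\frac{11}{2} \left(-11\right)}{-376} = \left(- \frac{121}{2}\right) \left(- \frac{1}{376}\right) = \frac{121}{752}$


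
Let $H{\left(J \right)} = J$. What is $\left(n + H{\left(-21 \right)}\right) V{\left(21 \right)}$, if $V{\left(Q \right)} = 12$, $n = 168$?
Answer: $1764$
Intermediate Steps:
$\left(n + H{\left(-21 \right)}\right) V{\left(21 \right)} = \left(168 - 21\right) 12 = 147 \cdot 12 = 1764$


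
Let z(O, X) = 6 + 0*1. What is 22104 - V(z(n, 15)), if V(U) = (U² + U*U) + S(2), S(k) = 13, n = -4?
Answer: 22019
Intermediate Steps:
z(O, X) = 6 (z(O, X) = 6 + 0 = 6)
V(U) = 13 + 2*U² (V(U) = (U² + U*U) + 13 = (U² + U²) + 13 = 2*U² + 13 = 13 + 2*U²)
22104 - V(z(n, 15)) = 22104 - (13 + 2*6²) = 22104 - (13 + 2*36) = 22104 - (13 + 72) = 22104 - 1*85 = 22104 - 85 = 22019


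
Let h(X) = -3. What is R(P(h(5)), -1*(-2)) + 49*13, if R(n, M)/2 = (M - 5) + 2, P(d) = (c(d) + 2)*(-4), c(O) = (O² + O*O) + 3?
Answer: 635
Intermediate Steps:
c(O) = 3 + 2*O² (c(O) = (O² + O²) + 3 = 2*O² + 3 = 3 + 2*O²)
P(d) = -20 - 8*d² (P(d) = ((3 + 2*d²) + 2)*(-4) = (5 + 2*d²)*(-4) = -20 - 8*d²)
R(n, M) = -6 + 2*M (R(n, M) = 2*((M - 5) + 2) = 2*((-5 + M) + 2) = 2*(-3 + M) = -6 + 2*M)
R(P(h(5)), -1*(-2)) + 49*13 = (-6 + 2*(-1*(-2))) + 49*13 = (-6 + 2*2) + 637 = (-6 + 4) + 637 = -2 + 637 = 635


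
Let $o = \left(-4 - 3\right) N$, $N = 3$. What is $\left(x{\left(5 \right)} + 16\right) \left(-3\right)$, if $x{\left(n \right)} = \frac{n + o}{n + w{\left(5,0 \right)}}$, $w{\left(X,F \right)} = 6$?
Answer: $- \frac{480}{11} \approx -43.636$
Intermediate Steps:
$o = -21$ ($o = \left(-4 - 3\right) 3 = \left(-7\right) 3 = -21$)
$x{\left(n \right)} = \frac{-21 + n}{6 + n}$ ($x{\left(n \right)} = \frac{n - 21}{n + 6} = \frac{-21 + n}{6 + n}$)
$\left(x{\left(5 \right)} + 16\right) \left(-3\right) = \left(\frac{-21 + 5}{6 + 5} + 16\right) \left(-3\right) = \left(\frac{1}{11} \left(-16\right) + 16\right) \left(-3\right) = \left(- \frac{16}{11} + 16\right) \left(-3\right) = \frac{160}{11} \left(-3\right) = - \frac{480}{11}$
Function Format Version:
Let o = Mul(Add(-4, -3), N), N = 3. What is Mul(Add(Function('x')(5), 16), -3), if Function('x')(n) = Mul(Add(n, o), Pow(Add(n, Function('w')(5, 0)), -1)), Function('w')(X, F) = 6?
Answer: Rational(-480, 11) ≈ -43.636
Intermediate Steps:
o = -21 (o = Mul(Add(-4, -3), 3) = Mul(-7, 3) = -21)
Function('x')(n) = Mul(Pow(Add(6, n), -1), Add(-21, n)) (Function('x')(n) = Mul(Add(n, -21), Pow(Add(n, 6), -1)) = Mul(Add(-21, n), Pow(Add(6, n), -1)) = Mul(Pow(Add(6, n), -1), Add(-21, n)))
Mul(Add(Function('x')(5), 16), -3) = Mul(Add(Mul(Pow(Add(6, 5), -1), Add(-21, 5)), 16), -3) = Mul(Add(Mul(Pow(11, -1), -16), 16), -3) = Mul(Add(Mul(Rational(1, 11), -16), 16), -3) = Mul(Add(Rational(-16, 11), 16), -3) = Mul(Rational(160, 11), -3) = Rational(-480, 11)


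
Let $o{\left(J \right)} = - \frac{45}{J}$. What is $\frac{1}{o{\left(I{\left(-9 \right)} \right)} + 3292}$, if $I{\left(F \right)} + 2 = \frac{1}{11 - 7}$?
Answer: $\frac{7}{23224} \approx 0.00030141$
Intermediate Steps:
$I{\left(F \right)} = - \frac{7}{4}$ ($I{\left(F \right)} = -2 + \frac{1}{11 - 7} = -2 + \frac{1}{4} = - \frac{7}{4}$)
$\frac{1}{o{\left(I{\left(-9 \right)} \right)} + 3292} = \frac{1}{- \frac{45}{- \frac{7}{4}} + 3292} = \frac{1}{\left(-45\right) \left(- \frac{4}{7}\right) + 3292} = \frac{1}{\frac{180}{7} + 3292} = \frac{1}{\frac{23224}{7}} = \frac{7}{23224}$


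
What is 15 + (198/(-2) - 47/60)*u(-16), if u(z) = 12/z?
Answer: 7187/80 ≈ 89.838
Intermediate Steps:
15 + (198/(-2) - 47/60)*u(-16) = 15 + (198/(-2) - 47/60)*(12/(-16)) = 15 + (198*(-½) - 47*1/60)*(12*(-1/16)) = 15 + (-99 - 47/60)*(-¾) = 15 - 5987/60*(-¾) = 15 + 5987/80 = 7187/80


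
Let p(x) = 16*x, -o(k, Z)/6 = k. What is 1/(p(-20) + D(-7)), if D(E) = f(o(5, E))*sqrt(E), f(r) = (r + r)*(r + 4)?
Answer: -1/53555 - 39*I*sqrt(7)/428440 ≈ -1.8672e-5 - 0.00024084*I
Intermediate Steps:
o(k, Z) = -6*k
f(r) = 2*r*(4 + r) (f(r) = (2*r)*(4 + r) = 2*r*(4 + r))
D(E) = 1560*sqrt(E) (D(E) = (2*(-6*5)*(4 - 6*5))*sqrt(E) = (2*(-30)*(4 - 30))*sqrt(E) = (2*(-30)*(-26))*sqrt(E) = 1560*sqrt(E))
1/(p(-20) + D(-7)) = 1/(16*(-20) + 1560*sqrt(-7)) = 1/(-320 + 1560*(I*sqrt(7))) = 1/(-320 + 1560*I*sqrt(7))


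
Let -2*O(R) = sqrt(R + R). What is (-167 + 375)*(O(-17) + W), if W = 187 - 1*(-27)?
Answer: 44512 - 104*I*sqrt(34) ≈ 44512.0 - 606.42*I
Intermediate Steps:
O(R) = -sqrt(2)*sqrt(R)/2 (O(R) = -sqrt(R + R)/2 = -sqrt(2)*sqrt(R)/2)
W = 214 (W = 187 + 27 = 214)
(-167 + 375)*(O(-17) + W) = (-167 + 375)*(-sqrt(2)*sqrt(-17)/2 + 214) = 208*(-sqrt(2)*I*sqrt(17)/2 + 214) = 208*(-I*sqrt(34)/2 + 214) = 208*(214 - I*sqrt(34)/2) = 44512 - 104*I*sqrt(34)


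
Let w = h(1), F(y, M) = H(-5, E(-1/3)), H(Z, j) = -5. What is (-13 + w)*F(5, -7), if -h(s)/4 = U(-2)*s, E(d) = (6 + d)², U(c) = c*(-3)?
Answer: 185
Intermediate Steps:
U(c) = -3*c
F(y, M) = -5
h(s) = -24*s (h(s) = -4*(-3*(-2))*s = -24*s)
w = -24 (w = -24*1 = -24)
(-13 + w)*F(5, -7) = (-13 - 24)*(-5) = -37*(-5) = 185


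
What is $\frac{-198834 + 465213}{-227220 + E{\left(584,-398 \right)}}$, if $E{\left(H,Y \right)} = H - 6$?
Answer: $- \frac{266379}{226642} \approx -1.1753$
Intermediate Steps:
$E{\left(H,Y \right)} = -6 + H$ ($E{\left(H,Y \right)} = H - 6 = -6 + H$)
$\frac{-198834 + 465213}{-227220 + E{\left(584,-398 \right)}} = \frac{-198834 + 465213}{-227220 + \left(-6 + 584\right)} = \frac{266379}{-227220 + 578} = \frac{266379}{-226642} = 266379 \left(- \frac{1}{226642}\right) = - \frac{266379}{226642}$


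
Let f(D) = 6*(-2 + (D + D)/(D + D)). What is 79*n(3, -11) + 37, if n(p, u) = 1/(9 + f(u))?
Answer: 190/3 ≈ 63.333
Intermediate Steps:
f(D) = -6 (f(D) = 6*(-2 + (2*D)/((2*D))) = 6*(-2 + (2*D)*(1/(2*D))) = 6*(-2 + 1) = 6*(-1) = -6)
n(p, u) = ⅓ (n(p, u) = 1/(9 - 6) = 1/3 = ⅓)
79*n(3, -11) + 37 = 79*(⅓) + 37 = 79/3 + 37 = 190/3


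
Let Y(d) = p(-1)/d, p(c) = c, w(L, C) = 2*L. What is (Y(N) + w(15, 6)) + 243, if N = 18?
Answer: 4913/18 ≈ 272.94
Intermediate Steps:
Y(d) = -1/d
(Y(N) + w(15, 6)) + 243 = (-1/18 + 2*15) + 243 = (-1*1/18 + 30) + 243 = (-1/18 + 30) + 243 = 539/18 + 243 = 4913/18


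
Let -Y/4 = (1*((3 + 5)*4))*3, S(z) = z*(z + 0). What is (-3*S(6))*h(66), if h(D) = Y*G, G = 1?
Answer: 41472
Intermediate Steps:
S(z) = z² (S(z) = z*z = z²)
Y = -384 (Y = -4*1*((3 + 5)*4)*3 = -4*1*(8*4)*3 = -4*1*32*3 = -128*3 = -4*96 = -384)
h(D) = -384 (h(D) = -384*1 = -384)
(-3*S(6))*h(66) = -3*6²*(-384) = -3*36*(-384) = -108*(-384) = 41472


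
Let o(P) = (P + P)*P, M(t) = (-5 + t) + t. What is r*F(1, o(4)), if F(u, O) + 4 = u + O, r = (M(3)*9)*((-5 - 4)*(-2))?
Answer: 4698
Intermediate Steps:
M(t) = -5 + 2*t
r = 162 (r = ((-5 + 2*3)*9)*((-5 - 4)*(-2)) = ((-5 + 6)*9)*(-9*(-2)) = (1*9)*18 = 9*18 = 162)
o(P) = 2*P**2 (o(P) = (2*P)*P = 2*P**2)
F(u, O) = -4 + O + u (F(u, O) = -4 + (u + O) = -4 + (O + u) = -4 + O + u)
r*F(1, o(4)) = 162*(-4 + 2*4**2 + 1) = 162*(-4 + 2*16 + 1) = 162*(-4 + 32 + 1) = 162*29 = 4698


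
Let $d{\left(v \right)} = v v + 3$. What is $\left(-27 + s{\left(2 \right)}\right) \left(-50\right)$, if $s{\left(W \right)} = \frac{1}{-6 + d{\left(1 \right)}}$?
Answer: $1375$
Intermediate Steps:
$d{\left(v \right)} = 3 + v^{2}$ ($d{\left(v \right)} = v^{2} + 3 = 3 + v^{2}$)
$s{\left(W \right)} = - \frac{1}{2}$ ($s{\left(W \right)} = \frac{1}{-6 + \left(3 + 1^{2}\right)} = \frac{1}{-6 + \left(3 + 1\right)} = \frac{1}{-6 + 4} = \frac{1}{-2} = - \frac{1}{2}$)
$\left(-27 + s{\left(2 \right)}\right) \left(-50\right) = \left(-27 - \frac{1}{2}\right) \left(-50\right) = \left(- \frac{55}{2}\right) \left(-50\right) = 1375$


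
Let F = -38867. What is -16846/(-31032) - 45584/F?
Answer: 1034658085/603060372 ≈ 1.7157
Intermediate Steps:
-16846/(-31032) - 45584/F = -16846/(-31032) - 45584/(-38867) = -16846*(-1/31032) - 45584*(-1/38867) = 8423/15516 + 45584/38867 = 1034658085/603060372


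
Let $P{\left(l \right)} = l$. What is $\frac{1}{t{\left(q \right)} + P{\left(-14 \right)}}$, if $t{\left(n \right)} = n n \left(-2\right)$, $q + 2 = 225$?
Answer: $- \frac{1}{99472} \approx -1.0053 \cdot 10^{-5}$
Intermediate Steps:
$q = 223$ ($q = -2 + 225 = 223$)
$t{\left(n \right)} = - 2 n^{2}$ ($t{\left(n \right)} = n^{2} \left(-2\right) = - 2 n^{2}$)
$\frac{1}{t{\left(q \right)} + P{\left(-14 \right)}} = \frac{1}{- 2 \cdot 223^{2} - 14} = \frac{1}{\left(-2\right) 49729 - 14} = \frac{1}{-99458 - 14} = \frac{1}{-99472} = - \frac{1}{99472}$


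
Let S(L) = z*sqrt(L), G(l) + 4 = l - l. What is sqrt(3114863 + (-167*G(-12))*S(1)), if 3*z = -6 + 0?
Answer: sqrt(3113527) ≈ 1764.5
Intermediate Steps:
G(l) = -4 (G(l) = -4 + (l - l) = -4 + 0 = -4)
z = -2 (z = (-6 + 0)/3 = (1/3)*(-6) = -2)
S(L) = -2*sqrt(L)
sqrt(3114863 + (-167*G(-12))*S(1)) = sqrt(3114863 + (-167*(-4))*(-2*sqrt(1))) = sqrt(3114863 + 668*(-2*1)) = sqrt(3114863 + 668*(-2)) = sqrt(3114863 - 1336) = sqrt(3113527)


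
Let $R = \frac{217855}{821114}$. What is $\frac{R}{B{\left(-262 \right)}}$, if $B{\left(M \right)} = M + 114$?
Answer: $- \frac{217855}{121524872} \approx -0.0017927$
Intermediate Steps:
$R = \frac{217855}{821114}$ ($R = 217855 \cdot \frac{1}{821114} = \frac{217855}{821114} \approx 0.26532$)
$B{\left(M \right)} = 114 + M$
$\frac{R}{B{\left(-262 \right)}} = \frac{217855}{821114 \left(114 - 262\right)} = \frac{217855}{821114 \left(-148\right)} = \frac{217855}{821114} \left(- \frac{1}{148}\right) = - \frac{217855}{121524872}$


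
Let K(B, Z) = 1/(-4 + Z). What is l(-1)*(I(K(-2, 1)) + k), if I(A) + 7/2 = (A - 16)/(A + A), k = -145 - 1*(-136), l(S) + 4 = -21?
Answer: -300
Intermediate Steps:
l(S) = -25 (l(S) = -4 - 21 = -25)
k = -9 (k = -145 + 136 = -9)
I(A) = -7/2 + (-16 + A)/(2*A) (I(A) = -7/2 + (A - 16)/(A + A) = -7/2 + (-16 + A)/((2*A)) = -7/2 + (-16 + A)*(1/(2*A)) = -7/2 + (-16 + A)/(2*A))
l(-1)*(I(K(-2, 1)) + k) = -25*((-3 - 8/(1/(-4 + 1))) - 9) = -25*((-3 - 8/(1/(-3))) - 9) = -25*((-3 - 8/(-⅓)) - 9) = -25*((-3 - 8*(-3)) - 9) = -25*((-3 + 24) - 9) = -25*(21 - 9) = -25*12 = -300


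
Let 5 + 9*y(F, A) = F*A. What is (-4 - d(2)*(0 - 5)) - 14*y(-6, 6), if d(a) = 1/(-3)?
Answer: 523/9 ≈ 58.111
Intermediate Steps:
d(a) = -1/3
y(F, A) = -5/9 + A*F/9 (y(F, A) = -5/9 + (F*A)/9 = -5/9 + (A*F)/9 = -5/9 + A*F/9)
(-4 - d(2)*(0 - 5)) - 14*y(-6, 6) = (-4 - (-1)*(0 - 5)/3) - 14*(-5/9 + (1/9)*6*(-6)) = (-4 - (-1)*(-5)/3) - 14*(-5/9 - 4) = (-4 - 1*5/3) - 14*(-41/9) = (-4 - 5/3) + 574/9 = -17/3 + 574/9 = 523/9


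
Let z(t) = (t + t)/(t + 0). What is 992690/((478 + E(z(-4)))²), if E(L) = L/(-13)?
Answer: 83882305/19294472 ≈ 4.3475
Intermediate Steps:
z(t) = 2 (z(t) = (2*t)/t = 2)
E(L) = -L/13 (E(L) = L*(-1/13) = -L/13)
992690/((478 + E(z(-4)))²) = 992690/((478 - 1/13*2)²) = 992690/((478 - 2/13)²) = 992690/((6212/13)²) = 992690/(38588944/169) = 992690*(169/38588944) = 83882305/19294472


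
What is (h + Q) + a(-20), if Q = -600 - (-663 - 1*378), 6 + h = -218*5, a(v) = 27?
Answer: -628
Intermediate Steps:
h = -1096 (h = -6 - 218*5 = -6 - 1090 = -1096)
Q = 441 (Q = -600 - (-663 - 378) = -600 - 1*(-1041) = -600 + 1041 = 441)
(h + Q) + a(-20) = (-1096 + 441) + 27 = -655 + 27 = -628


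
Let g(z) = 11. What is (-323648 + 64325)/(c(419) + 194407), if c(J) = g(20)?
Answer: -86441/64806 ≈ -1.3338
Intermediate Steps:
c(J) = 11
(-323648 + 64325)/(c(419) + 194407) = (-323648 + 64325)/(11 + 194407) = -259323/194418 = -259323*1/194418 = -86441/64806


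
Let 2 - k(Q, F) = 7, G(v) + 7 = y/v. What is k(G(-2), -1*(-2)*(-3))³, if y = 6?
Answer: -125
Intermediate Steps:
G(v) = -7 + 6/v
k(Q, F) = -5 (k(Q, F) = 2 - 1*7 = 2 - 7 = -5)
k(G(-2), -1*(-2)*(-3))³ = (-5)³ = -125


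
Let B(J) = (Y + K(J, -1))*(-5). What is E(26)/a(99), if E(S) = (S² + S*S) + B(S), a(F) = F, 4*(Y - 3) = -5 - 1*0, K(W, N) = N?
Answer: 5393/396 ≈ 13.619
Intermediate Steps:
Y = 7/4 (Y = 3 + (-5 - 1*0)/4 = 3 + (-5 + 0)/4 = 3 + (¼)*(-5) = 3 - 5/4 = 7/4 ≈ 1.7500)
B(J) = -15/4 (B(J) = (7/4 - 1)*(-5) = (¾)*(-5) = -15/4)
E(S) = -15/4 + 2*S² (E(S) = (S² + S*S) - 15/4 = (S² + S²) - 15/4 = 2*S² - 15/4 = -15/4 + 2*S²)
E(26)/a(99) = (-15/4 + 2*26²)/99 = (-15/4 + 2*676)*(1/99) = (-15/4 + 1352)*(1/99) = (5393/4)*(1/99) = 5393/396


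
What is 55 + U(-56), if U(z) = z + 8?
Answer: 7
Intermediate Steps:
U(z) = 8 + z
55 + U(-56) = 55 + (8 - 56) = 55 - 48 = 7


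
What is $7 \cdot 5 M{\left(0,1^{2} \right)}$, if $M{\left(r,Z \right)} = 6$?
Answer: $210$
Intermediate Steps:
$7 \cdot 5 M{\left(0,1^{2} \right)} = 7 \cdot 5 \cdot 6 = 35 \cdot 6 = 210$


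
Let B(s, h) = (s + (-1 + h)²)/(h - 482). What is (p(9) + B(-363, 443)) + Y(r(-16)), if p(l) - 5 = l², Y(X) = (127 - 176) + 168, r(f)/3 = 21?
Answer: -187006/39 ≈ -4795.0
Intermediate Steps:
r(f) = 63 (r(f) = 3*21 = 63)
Y(X) = 119 (Y(X) = -49 + 168 = 119)
B(s, h) = (s + (-1 + h)²)/(-482 + h)
p(l) = 5 + l²
(p(9) + B(-363, 443)) + Y(r(-16)) = ((5 + 9²) + (-363 + (-1 + 443)²)/(-482 + 443)) + 119 = ((5 + 81) + (-363 + 442²)/(-39)) + 119 = (86 - (-363 + 195364)/39) + 119 = (86 - 1/39*195001) + 119 = (86 - 195001/39) + 119 = -191647/39 + 119 = -187006/39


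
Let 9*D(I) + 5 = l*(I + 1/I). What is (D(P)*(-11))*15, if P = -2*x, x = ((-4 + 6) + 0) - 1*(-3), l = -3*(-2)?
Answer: 3608/3 ≈ 1202.7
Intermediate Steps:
l = 6
x = 5 (x = (2 + 0) + 3 = 2 + 3 = 5)
P = -10 (P = -2*5 = -10)
D(I) = -5/9 + 2*I/3 + 2/(3*I) (D(I) = -5/9 + (6*(I + 1/I))/9 = -5/9 + (6*I + 6/I)/9 = -5/9 + (2*I/3 + 2/(3*I)) = -5/9 + 2*I/3 + 2/(3*I))
(D(P)*(-11))*15 = (((1/9)*(6 - 10*(-5 + 6*(-10)))/(-10))*(-11))*15 = (((1/9)*(-1/10)*(6 - 10*(-5 - 60)))*(-11))*15 = (((1/9)*(-1/10)*(6 - 10*(-65)))*(-11))*15 = (((1/9)*(-1/10)*(6 + 650))*(-11))*15 = (((1/9)*(-1/10)*656)*(-11))*15 = -328/45*(-11)*15 = (3608/45)*15 = 3608/3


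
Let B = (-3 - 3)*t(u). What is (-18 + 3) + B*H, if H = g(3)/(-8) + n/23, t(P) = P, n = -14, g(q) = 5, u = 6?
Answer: 1353/46 ≈ 29.413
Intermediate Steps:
H = -227/184 (H = 5/(-8) - 14/23 = 5*(-⅛) - 14*1/23 = -5/8 - 14/23 = -227/184 ≈ -1.2337)
B = -36 (B = (-3 - 3)*6 = -6*6 = -36)
(-18 + 3) + B*H = (-18 + 3) - 36*(-227/184) = -15 + 2043/46 = 1353/46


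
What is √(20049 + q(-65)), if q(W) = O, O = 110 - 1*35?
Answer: 6*√559 ≈ 141.86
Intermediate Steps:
O = 75 (O = 110 - 35 = 75)
q(W) = 75
√(20049 + q(-65)) = √(20049 + 75) = √20124 = 6*√559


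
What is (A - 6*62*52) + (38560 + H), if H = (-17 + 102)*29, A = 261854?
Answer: 283535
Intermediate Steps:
H = 2465 (H = 85*29 = 2465)
(A - 6*62*52) + (38560 + H) = (261854 - 6*62*52) + (38560 + 2465) = (261854 - 372*52) + 41025 = (261854 - 19344) + 41025 = 242510 + 41025 = 283535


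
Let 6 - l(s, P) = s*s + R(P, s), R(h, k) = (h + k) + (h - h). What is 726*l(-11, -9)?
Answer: -68970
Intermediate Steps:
R(h, k) = h + k (R(h, k) = (h + k) + 0 = h + k)
l(s, P) = 6 - P - s - s**2 (l(s, P) = 6 - (s*s + (P + s)) = 6 - (s**2 + (P + s)) = 6 - (P + s + s**2) = 6 + (-P - s - s**2) = 6 - P - s - s**2)
726*l(-11, -9) = 726*(6 - 1*(-9) - 1*(-11) - 1*(-11)**2) = 726*(6 + 9 + 11 - 1*121) = 726*(6 + 9 + 11 - 121) = 726*(-95) = -68970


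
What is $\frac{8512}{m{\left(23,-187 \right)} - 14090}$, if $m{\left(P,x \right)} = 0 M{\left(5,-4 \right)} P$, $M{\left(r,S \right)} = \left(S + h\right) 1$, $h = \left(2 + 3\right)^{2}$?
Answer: $- \frac{4256}{7045} \approx -0.60412$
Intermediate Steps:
$h = 25$ ($h = 5^{2} = 25$)
$M{\left(r,S \right)} = 25 + S$ ($M{\left(r,S \right)} = \left(S + 25\right) 1 = \left(25 + S\right) 1 = 25 + S$)
$m{\left(P,x \right)} = 0$ ($m{\left(P,x \right)} = 0 \left(25 - 4\right) P = 0 \cdot 21 P = 0 P = 0$)
$\frac{8512}{m{\left(23,-187 \right)} - 14090} = \frac{8512}{0 - 14090} = \frac{8512}{-14090} = 8512 \left(- \frac{1}{14090}\right) = - \frac{4256}{7045}$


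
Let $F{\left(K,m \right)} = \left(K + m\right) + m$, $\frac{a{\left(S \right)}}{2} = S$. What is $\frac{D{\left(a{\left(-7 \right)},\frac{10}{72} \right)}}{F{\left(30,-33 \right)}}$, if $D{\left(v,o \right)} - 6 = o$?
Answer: $- \frac{221}{1296} \approx -0.17052$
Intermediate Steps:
$a{\left(S \right)} = 2 S$
$D{\left(v,o \right)} = 6 + o$
$F{\left(K,m \right)} = K + 2 m$
$\frac{D{\left(a{\left(-7 \right)},\frac{10}{72} \right)}}{F{\left(30,-33 \right)}} = \frac{6 + \frac{10}{72}}{30 + 2 \left(-33\right)} = \frac{6 + 10 \cdot \frac{1}{72}}{30 - 66} = \frac{6 + \frac{5}{36}}{-36} = \frac{221}{36} \left(- \frac{1}{36}\right) = - \frac{221}{1296}$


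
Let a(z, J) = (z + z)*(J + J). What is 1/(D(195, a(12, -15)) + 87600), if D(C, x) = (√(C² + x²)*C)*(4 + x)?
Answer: -73/9038999211675 - 2327*√2473/12051998948900 ≈ -9.6098e-9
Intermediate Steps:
a(z, J) = 4*J*z (a(z, J) = (2*z)*(2*J) = 4*J*z)
D(C, x) = C*√(C² + x²)*(4 + x) (D(C, x) = (C*√(C² + x²))*(4 + x) = C*√(C² + x²)*(4 + x))
1/(D(195, a(12, -15)) + 87600) = 1/(195*√(195² + (4*(-15)*12)²)*(4 + 4*(-15)*12) + 87600) = 1/(195*√(38025 + (-720)²)*(4 - 720) + 87600) = 1/(195*√(38025 + 518400)*(-716) + 87600) = 1/(195*√556425*(-716) + 87600) = 1/(195*(15*√2473)*(-716) + 87600) = 1/(-2094300*√2473 + 87600) = 1/(87600 - 2094300*√2473)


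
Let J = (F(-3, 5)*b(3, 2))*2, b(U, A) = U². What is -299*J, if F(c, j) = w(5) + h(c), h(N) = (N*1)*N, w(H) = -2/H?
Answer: -231426/5 ≈ -46285.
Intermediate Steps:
h(N) = N² (h(N) = N*N = N²)
F(c, j) = -⅖ + c² (F(c, j) = -2/5 + c² = -2*⅕ + c² = -⅖ + c²)
J = 774/5 (J = ((-⅖ + (-3)²)*3²)*2 = ((-⅖ + 9)*9)*2 = ((43/5)*9)*2 = (387/5)*2 = 774/5 ≈ 154.80)
-299*J = -299*774/5 = -231426/5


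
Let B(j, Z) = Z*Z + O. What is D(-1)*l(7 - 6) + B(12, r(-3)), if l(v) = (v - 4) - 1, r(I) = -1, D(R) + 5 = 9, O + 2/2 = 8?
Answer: -8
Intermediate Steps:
O = 7 (O = -1 + 8 = 7)
D(R) = 4 (D(R) = -5 + 9 = 4)
B(j, Z) = 7 + Z**2 (B(j, Z) = Z*Z + 7 = Z**2 + 7 = 7 + Z**2)
l(v) = -5 + v (l(v) = (-4 + v) - 1 = -5 + v)
D(-1)*l(7 - 6) + B(12, r(-3)) = 4*(-5 + (7 - 6)) + (7 + (-1)**2) = 4*(-5 + 1) + (7 + 1) = 4*(-4) + 8 = -16 + 8 = -8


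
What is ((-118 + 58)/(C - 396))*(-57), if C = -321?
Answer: -1140/239 ≈ -4.7699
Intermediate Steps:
((-118 + 58)/(C - 396))*(-57) = ((-118 + 58)/(-321 - 396))*(-57) = -60/(-717)*(-57) = -60*(-1/717)*(-57) = (20/239)*(-57) = -1140/239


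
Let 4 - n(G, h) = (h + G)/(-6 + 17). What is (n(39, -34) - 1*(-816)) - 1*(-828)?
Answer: 18123/11 ≈ 1647.5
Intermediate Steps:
n(G, h) = 4 - G/11 - h/11 (n(G, h) = 4 - (h + G)/(-6 + 17) = 4 - (G + h)/11 = 4 - (G/11 + h/11) = 4 + (-G/11 - h/11) = 4 - G/11 - h/11)
(n(39, -34) - 1*(-816)) - 1*(-828) = ((4 - 1/11*39 - 1/11*(-34)) - 1*(-816)) - 1*(-828) = ((4 - 39/11 + 34/11) + 816) + 828 = (39/11 + 816) + 828 = 9015/11 + 828 = 18123/11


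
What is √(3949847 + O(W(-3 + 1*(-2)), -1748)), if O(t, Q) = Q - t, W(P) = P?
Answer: 2*√987026 ≈ 1987.0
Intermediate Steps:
√(3949847 + O(W(-3 + 1*(-2)), -1748)) = √(3949847 + (-1748 - (-3 + 1*(-2)))) = √(3949847 + (-1748 - (-3 - 2))) = √(3949847 + (-1748 - 1*(-5))) = √(3949847 + (-1748 + 5)) = √(3949847 - 1743) = √3948104 = 2*√987026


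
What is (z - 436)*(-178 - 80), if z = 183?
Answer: 65274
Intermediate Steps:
(z - 436)*(-178 - 80) = (183 - 436)*(-178 - 80) = -253*(-258) = 65274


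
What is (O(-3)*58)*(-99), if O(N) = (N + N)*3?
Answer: 103356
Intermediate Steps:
O(N) = 6*N (O(N) = (2*N)*3 = 6*N)
(O(-3)*58)*(-99) = ((6*(-3))*58)*(-99) = -18*58*(-99) = -1044*(-99) = 103356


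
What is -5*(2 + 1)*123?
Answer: -1845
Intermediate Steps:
-5*(2 + 1)*123 = -5*3*123 = -15*123 = -1845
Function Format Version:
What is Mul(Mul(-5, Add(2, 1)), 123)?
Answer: -1845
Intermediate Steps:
Mul(Mul(-5, Add(2, 1)), 123) = Mul(Mul(-5, 3), 123) = Mul(-15, 123) = -1845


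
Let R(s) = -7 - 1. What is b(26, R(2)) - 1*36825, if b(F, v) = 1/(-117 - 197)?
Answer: -11563051/314 ≈ -36825.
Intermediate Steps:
R(s) = -8
b(F, v) = -1/314 (b(F, v) = 1/(-314) = -1/314)
b(26, R(2)) - 1*36825 = -1/314 - 1*36825 = -1/314 - 36825 = -11563051/314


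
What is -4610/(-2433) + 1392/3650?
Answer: 10106618/4440225 ≈ 2.2761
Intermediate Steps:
-4610/(-2433) + 1392/3650 = -4610*(-1/2433) + 1392*(1/3650) = 4610/2433 + 696/1825 = 10106618/4440225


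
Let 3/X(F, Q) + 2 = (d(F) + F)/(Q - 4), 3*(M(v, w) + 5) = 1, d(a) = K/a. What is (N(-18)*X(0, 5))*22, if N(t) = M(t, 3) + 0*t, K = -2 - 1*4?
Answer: 0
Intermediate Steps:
K = -6 (K = -2 - 4 = -6)
d(a) = -6/a
M(v, w) = -14/3 (M(v, w) = -5 + (1/3)*1 = -5 + 1/3 = -14/3)
X(F, Q) = 3/(-2 + (F - 6/F)/(-4 + Q)) (X(F, Q) = 3/(-2 + (-6/F + F)/(Q - 4)) = 3/(-2 + (F - 6/F)/(-4 + Q)))
N(t) = -14/3 (N(t) = -14/3 + 0*t = -14/3 + 0 = -14/3)
(N(-18)*X(0, 5))*22 = -14*0*(-4 + 5)/(-6 + 0*(8 + 0 - 2*5))*22 = -14*0/(-6 + 0*(8 + 0 - 10))*22 = -14*0/(-6 + 0*(-2))*22 = -14*0/(-6 + 0)*22 = -14*0/(-6)*22 = -14*0*(-1)/6*22 = -14/3*0*22 = 0*22 = 0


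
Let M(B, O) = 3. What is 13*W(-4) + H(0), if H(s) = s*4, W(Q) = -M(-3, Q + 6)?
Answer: -39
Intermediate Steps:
W(Q) = -3 (W(Q) = -1*3 = -3)
H(s) = 4*s
13*W(-4) + H(0) = 13*(-3) + 4*0 = -39 + 0 = -39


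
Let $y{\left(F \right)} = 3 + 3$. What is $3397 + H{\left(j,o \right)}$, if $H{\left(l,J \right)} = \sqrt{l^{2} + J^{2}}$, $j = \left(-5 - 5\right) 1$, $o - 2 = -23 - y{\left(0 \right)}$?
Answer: $3397 + \sqrt{829} \approx 3425.8$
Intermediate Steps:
$y{\left(F \right)} = 6$
$o = -27$ ($o = 2 - 29 = -27$)
$j = -10$ ($j = \left(-10\right) 1 = -10$)
$H{\left(l,J \right)} = \sqrt{J^{2} + l^{2}}$
$3397 + H{\left(j,o \right)} = 3397 + \sqrt{\left(-27\right)^{2} + \left(-10\right)^{2}} = 3397 + \sqrt{729 + 100} = 3397 + \sqrt{829}$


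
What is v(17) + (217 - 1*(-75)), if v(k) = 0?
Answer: 292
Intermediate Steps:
v(17) + (217 - 1*(-75)) = 0 + (217 - 1*(-75)) = 0 + (217 + 75) = 0 + 292 = 292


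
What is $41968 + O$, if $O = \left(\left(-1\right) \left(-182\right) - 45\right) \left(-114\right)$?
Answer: $26350$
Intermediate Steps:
$O = -15618$ ($O = \left(182 - 45\right) \left(-114\right) = 137 \left(-114\right) = -15618$)
$41968 + O = 41968 - 15618 = 26350$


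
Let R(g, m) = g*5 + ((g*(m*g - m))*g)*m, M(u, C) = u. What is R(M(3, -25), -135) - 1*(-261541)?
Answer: 589606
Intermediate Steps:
R(g, m) = 5*g + m*g**2*(-m + g*m) (R(g, m) = 5*g + ((g*(g*m - m))*g)*m = 5*g + ((g*(-m + g*m))*g)*m = 5*g + (g**2*(-m + g*m))*m = 5*g + m*g**2*(-m + g*m))
R(M(3, -25), -135) - 1*(-261541) = 3*(5 + 3**2*(-135)**2 - 1*3*(-135)**2) - 1*(-261541) = 3*(5 + 9*18225 - 1*3*18225) + 261541 = 3*(5 + 164025 - 54675) + 261541 = 3*109355 + 261541 = 328065 + 261541 = 589606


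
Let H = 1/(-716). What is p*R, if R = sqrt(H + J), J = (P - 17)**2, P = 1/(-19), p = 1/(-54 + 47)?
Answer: -sqrt(13454079445)/47614 ≈ -2.4361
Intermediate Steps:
p = -1/7 (p = 1/(-7) = -1/7 ≈ -0.14286)
H = -1/716 ≈ -0.0013966
P = -1/19 ≈ -0.052632
J = 104976/361 (J = (-1/19 - 17)**2 = (-324/19)**2 = 104976/361 ≈ 290.79)
R = sqrt(13454079445)/6802 (R = sqrt(-1/716 + 104976/361) = sqrt(75162455/258476) = sqrt(13454079445)/6802 ≈ 17.053)
p*R = -sqrt(13454079445)/47614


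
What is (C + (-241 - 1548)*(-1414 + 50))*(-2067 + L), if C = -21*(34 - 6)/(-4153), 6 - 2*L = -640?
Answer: -17673930700544/4153 ≈ -4.2557e+9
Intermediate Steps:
L = 323 (L = 3 - ½*(-640) = 3 + 320 = 323)
C = 588/4153 (C = -21*28*(-1/4153) = -588*(-1/4153) = 588/4153 ≈ 0.14158)
(C + (-241 - 1548)*(-1414 + 50))*(-2067 + L) = (588/4153 + (-241 - 1548)*(-1414 + 50))*(-2067 + 323) = (588/4153 - 1789*(-1364))*(-1744) = (588/4153 + 2440196)*(-1744) = (10134134576/4153)*(-1744) = -17673930700544/4153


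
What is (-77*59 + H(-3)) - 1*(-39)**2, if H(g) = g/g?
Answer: -6063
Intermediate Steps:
H(g) = 1
(-77*59 + H(-3)) - 1*(-39)**2 = (-77*59 + 1) - 1*(-39)**2 = (-4543 + 1) - 1*1521 = -4542 - 1521 = -6063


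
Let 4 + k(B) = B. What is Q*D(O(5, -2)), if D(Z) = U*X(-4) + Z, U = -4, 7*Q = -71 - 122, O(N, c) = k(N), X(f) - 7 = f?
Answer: 2123/7 ≈ 303.29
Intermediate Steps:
k(B) = -4 + B
X(f) = 7 + f
O(N, c) = -4 + N
Q = -193/7 (Q = (-71 - 122)/7 = (⅐)*(-193) = -193/7 ≈ -27.571)
D(Z) = -12 + Z (D(Z) = -4*(7 - 4) + Z = -4*3 + Z = -12 + Z)
Q*D(O(5, -2)) = -193*(-12 + (-4 + 5))/7 = -193*(-12 + 1)/7 = -193/7*(-11) = 2123/7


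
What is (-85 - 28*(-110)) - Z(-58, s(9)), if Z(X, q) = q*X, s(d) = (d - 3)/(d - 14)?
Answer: 14627/5 ≈ 2925.4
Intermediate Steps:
s(d) = (-3 + d)/(-14 + d)
Z(X, q) = X*q
(-85 - 28*(-110)) - Z(-58, s(9)) = (-85 - 28*(-110)) - (-58)*(-3 + 9)/(-14 + 9) = (-85 + 3080) - (-58)*6/(-5) = 2995 - (-58)*(-⅕*6) = 2995 - (-58)*(-6)/5 = 2995 - 1*348/5 = 2995 - 348/5 = 14627/5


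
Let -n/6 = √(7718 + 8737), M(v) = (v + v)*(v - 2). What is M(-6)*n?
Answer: -576*√16455 ≈ -73888.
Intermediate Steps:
M(v) = 2*v*(-2 + v) (M(v) = (2*v)*(-2 + v) = 2*v*(-2 + v))
n = -6*√16455 (n = -6*√(7718 + 8737) = -6*√16455 ≈ -769.66)
M(-6)*n = (2*(-6)*(-2 - 6))*(-6*√16455) = (2*(-6)*(-8))*(-6*√16455) = 96*(-6*√16455) = -576*√16455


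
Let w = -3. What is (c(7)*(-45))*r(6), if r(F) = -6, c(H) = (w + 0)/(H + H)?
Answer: -405/7 ≈ -57.857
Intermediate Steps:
c(H) = -3/(2*H) (c(H) = (-3 + 0)/(H + H) = -3*1/(2*H) = -3/(2*H))
(c(7)*(-45))*r(6) = (-3/2/7*(-45))*(-6) = (-3/2*⅐*(-45))*(-6) = -3/14*(-45)*(-6) = (135/14)*(-6) = -405/7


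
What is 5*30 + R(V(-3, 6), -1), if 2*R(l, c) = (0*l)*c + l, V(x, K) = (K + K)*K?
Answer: 186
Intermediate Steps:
V(x, K) = 2*K² (V(x, K) = (2*K)*K = 2*K²)
R(l, c) = l/2 (R(l, c) = ((0*l)*c + l)/2 = (0*c + l)/2 = (0 + l)/2 = l/2)
5*30 + R(V(-3, 6), -1) = 5*30 + (2*6²)/2 = 150 + (2*36)/2 = 150 + (½)*72 = 150 + 36 = 186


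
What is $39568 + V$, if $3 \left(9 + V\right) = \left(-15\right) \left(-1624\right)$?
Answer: $47679$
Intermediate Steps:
$V = 8111$ ($V = -9 + \frac{\left(-15\right) \left(-1624\right)}{3} = -9 + \frac{1}{3} \cdot 24360 = -9 + 8120 = 8111$)
$39568 + V = 39568 + 8111 = 47679$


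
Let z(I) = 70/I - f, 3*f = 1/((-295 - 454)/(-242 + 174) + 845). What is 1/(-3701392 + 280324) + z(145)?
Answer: 2785666790875/5774971469148 ≈ 0.48237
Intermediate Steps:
f = 68/174627 (f = 1/(3*((-295 - 454)/(-242 + 174) + 845)) = 1/(3*(-749/(-68) + 845)) = 1/(3*(-749*(-1/68) + 845)) = 1/(3*(749/68 + 845)) = 1/(3*(58209/68)) = (⅓)*(68/58209) = 68/174627 ≈ 0.00038940)
z(I) = -68/174627 + 70/I (z(I) = 70/I - 1*68/174627 = 70/I - 68/174627 = -68/174627 + 70/I)
1/(-3701392 + 280324) + z(145) = 1/(-3701392 + 280324) + (-68/174627 + 70/145) = 1/(-3421068) + (-68/174627 + 70*(1/145)) = -1/3421068 + (-68/174627 + 14/29) = -1/3421068 + 2442806/5064183 = 2785666790875/5774971469148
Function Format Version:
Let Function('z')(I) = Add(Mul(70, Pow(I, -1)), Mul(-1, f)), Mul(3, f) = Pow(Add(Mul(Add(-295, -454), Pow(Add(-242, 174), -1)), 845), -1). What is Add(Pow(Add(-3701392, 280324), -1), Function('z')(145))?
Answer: Rational(2785666790875, 5774971469148) ≈ 0.48237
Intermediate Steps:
f = Rational(68, 174627) (f = Mul(Rational(1, 3), Pow(Add(Mul(Add(-295, -454), Pow(Add(-242, 174), -1)), 845), -1)) = Mul(Rational(1, 3), Pow(Add(Mul(-749, Pow(-68, -1)), 845), -1)) = Mul(Rational(1, 3), Pow(Add(Mul(-749, Rational(-1, 68)), 845), -1)) = Mul(Rational(1, 3), Pow(Add(Rational(749, 68), 845), -1)) = Mul(Rational(1, 3), Pow(Rational(58209, 68), -1)) = Mul(Rational(1, 3), Rational(68, 58209)) = Rational(68, 174627) ≈ 0.00038940)
Function('z')(I) = Add(Rational(-68, 174627), Mul(70, Pow(I, -1))) (Function('z')(I) = Add(Mul(70, Pow(I, -1)), Mul(-1, Rational(68, 174627))) = Add(Mul(70, Pow(I, -1)), Rational(-68, 174627)) = Add(Rational(-68, 174627), Mul(70, Pow(I, -1))))
Add(Pow(Add(-3701392, 280324), -1), Function('z')(145)) = Add(Pow(Add(-3701392, 280324), -1), Add(Rational(-68, 174627), Mul(70, Pow(145, -1)))) = Add(Pow(-3421068, -1), Add(Rational(-68, 174627), Mul(70, Rational(1, 145)))) = Add(Rational(-1, 3421068), Add(Rational(-68, 174627), Rational(14, 29))) = Add(Rational(-1, 3421068), Rational(2442806, 5064183)) = Rational(2785666790875, 5774971469148)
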